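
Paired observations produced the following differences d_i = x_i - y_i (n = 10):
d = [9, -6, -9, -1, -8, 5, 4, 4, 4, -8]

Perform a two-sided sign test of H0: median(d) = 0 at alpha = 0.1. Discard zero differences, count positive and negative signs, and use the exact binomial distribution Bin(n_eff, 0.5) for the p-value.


Step 1: Discard zero differences. Original n = 10; n_eff = number of nonzero differences = 10.
Nonzero differences (with sign): +9, -6, -9, -1, -8, +5, +4, +4, +4, -8
Step 2: Count signs: positive = 5, negative = 5.
Step 3: Under H0: P(positive) = 0.5, so the number of positives S ~ Bin(10, 0.5).
Step 4: Two-sided exact p-value = sum of Bin(10,0.5) probabilities at or below the observed probability = 1.000000.
Step 5: alpha = 0.1. fail to reject H0.

n_eff = 10, pos = 5, neg = 5, p = 1.000000, fail to reject H0.


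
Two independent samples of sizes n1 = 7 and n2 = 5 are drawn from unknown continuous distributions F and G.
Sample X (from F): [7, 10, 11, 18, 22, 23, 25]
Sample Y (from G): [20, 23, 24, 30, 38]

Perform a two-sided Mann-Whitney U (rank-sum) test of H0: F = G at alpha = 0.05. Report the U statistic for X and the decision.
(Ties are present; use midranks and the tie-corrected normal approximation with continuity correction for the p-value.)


Step 1: Combine and sort all 12 observations; assign midranks.
sorted (value, group): (7,X), (10,X), (11,X), (18,X), (20,Y), (22,X), (23,X), (23,Y), (24,Y), (25,X), (30,Y), (38,Y)
ranks: 7->1, 10->2, 11->3, 18->4, 20->5, 22->6, 23->7.5, 23->7.5, 24->9, 25->10, 30->11, 38->12
Step 2: Rank sum for X: R1 = 1 + 2 + 3 + 4 + 6 + 7.5 + 10 = 33.5.
Step 3: U_X = R1 - n1(n1+1)/2 = 33.5 - 7*8/2 = 33.5 - 28 = 5.5.
       U_Y = n1*n2 - U_X = 35 - 5.5 = 29.5.
Step 4: Ties are present, so use the tie-corrected normal approximation (with continuity correction) for the p-value.
Step 5: p-value = 0.061363; compare to alpha = 0.05. fail to reject H0.

U_X = 5.5, p = 0.061363, fail to reject H0 at alpha = 0.05.


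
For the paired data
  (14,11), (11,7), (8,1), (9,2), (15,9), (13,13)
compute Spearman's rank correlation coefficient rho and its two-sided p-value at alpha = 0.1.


Step 1: Rank x and y separately (midranks; no ties here).
rank(x): 14->5, 11->3, 8->1, 9->2, 15->6, 13->4
rank(y): 11->5, 7->3, 1->1, 2->2, 9->4, 13->6
Step 2: d_i = R_x(i) - R_y(i); compute d_i^2.
  (5-5)^2=0, (3-3)^2=0, (1-1)^2=0, (2-2)^2=0, (6-4)^2=4, (4-6)^2=4
sum(d^2) = 8.
Step 3: rho = 1 - 6*8 / (6*(6^2 - 1)) = 1 - 48/210 = 0.771429.
Step 4: Under H0, t = rho * sqrt((n-2)/(1-rho^2)) = 2.4247 ~ t(4).
Step 5: Two-sided p-value from the t-distribution with 4 df = 0.072397.
Step 6: alpha = 0.1. reject H0.

rho = 0.7714, p = 0.072397, reject H0 at alpha = 0.1.


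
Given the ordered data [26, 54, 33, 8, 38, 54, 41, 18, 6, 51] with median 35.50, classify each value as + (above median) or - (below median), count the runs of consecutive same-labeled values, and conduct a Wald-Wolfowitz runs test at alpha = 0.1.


Step 1: Compute median = 35.50; label A = above, B = below.
Labels in order: BABBAAABBA  (n_A = 5, n_B = 5)
Step 2: Count runs R = 6.
Step 3: Under H0 (random ordering), E[R] = 2*n_A*n_B/(n_A+n_B) + 1 = 2*5*5/10 + 1 = 6.0000.
        Var[R] = 2*n_A*n_B*(2*n_A*n_B - n_A - n_B) / ((n_A+n_B)^2 * (n_A+n_B-1)) = 2000/900 = 2.2222.
        SD[R] = 1.4907.
Step 4: R = E[R], so z = 0 with no continuity correction.
Step 5: Two-sided p-value via normal approximation = 2*(1 - Phi(|z|)) = 1.000000.
Step 6: alpha = 0.1. fail to reject H0.

R = 6, z = 0.0000, p = 1.000000, fail to reject H0.


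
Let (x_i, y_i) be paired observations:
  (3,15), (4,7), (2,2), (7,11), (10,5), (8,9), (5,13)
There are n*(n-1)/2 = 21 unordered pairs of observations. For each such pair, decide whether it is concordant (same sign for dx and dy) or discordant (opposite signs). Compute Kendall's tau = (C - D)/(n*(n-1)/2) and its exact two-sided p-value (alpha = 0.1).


Step 1: Enumerate the 21 unordered pairs (i,j) with i<j and classify each by sign(x_j-x_i) * sign(y_j-y_i).
  (1,2):dx=+1,dy=-8->D; (1,3):dx=-1,dy=-13->C; (1,4):dx=+4,dy=-4->D; (1,5):dx=+7,dy=-10->D
  (1,6):dx=+5,dy=-6->D; (1,7):dx=+2,dy=-2->D; (2,3):dx=-2,dy=-5->C; (2,4):dx=+3,dy=+4->C
  (2,5):dx=+6,dy=-2->D; (2,6):dx=+4,dy=+2->C; (2,7):dx=+1,dy=+6->C; (3,4):dx=+5,dy=+9->C
  (3,5):dx=+8,dy=+3->C; (3,6):dx=+6,dy=+7->C; (3,7):dx=+3,dy=+11->C; (4,5):dx=+3,dy=-6->D
  (4,6):dx=+1,dy=-2->D; (4,7):dx=-2,dy=+2->D; (5,6):dx=-2,dy=+4->D; (5,7):dx=-5,dy=+8->D
  (6,7):dx=-3,dy=+4->D
Step 2: C = 9, D = 12, total pairs = 21.
Step 3: tau = (C - D)/(n(n-1)/2) = (9 - 12)/21 = -0.142857.
Step 4: Exact two-sided p-value (enumerate n! = 5040 permutations of y under H0): p = 0.772619.
Step 5: alpha = 0.1. fail to reject H0.

tau_b = -0.1429 (C=9, D=12), p = 0.772619, fail to reject H0.


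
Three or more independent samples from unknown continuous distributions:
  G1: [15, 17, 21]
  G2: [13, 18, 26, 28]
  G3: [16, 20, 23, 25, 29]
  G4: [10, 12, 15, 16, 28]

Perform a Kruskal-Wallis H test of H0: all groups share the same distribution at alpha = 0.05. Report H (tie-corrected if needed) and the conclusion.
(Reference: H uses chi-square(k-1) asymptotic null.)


Step 1: Combine all N = 17 observations and assign midranks.
sorted (value, group, rank): (10,G4,1), (12,G4,2), (13,G2,3), (15,G1,4.5), (15,G4,4.5), (16,G3,6.5), (16,G4,6.5), (17,G1,8), (18,G2,9), (20,G3,10), (21,G1,11), (23,G3,12), (25,G3,13), (26,G2,14), (28,G2,15.5), (28,G4,15.5), (29,G3,17)
Step 2: Sum ranks within each group.
R_1 = 23.5 (n_1 = 3)
R_2 = 41.5 (n_2 = 4)
R_3 = 58.5 (n_3 = 5)
R_4 = 29.5 (n_4 = 5)
Step 3: H = 12/(N(N+1)) * sum(R_i^2/n_i) - 3(N+1)
     = 12/(17*18) * (23.5^2/3 + 41.5^2/4 + 58.5^2/5 + 29.5^2/5) - 3*18
     = 0.039216 * 1473.15 - 54
     = 3.770425.
Step 4: Ties present; correction factor C = 1 - 18/(17^3 - 17) = 0.996324. Corrected H = 3.770425 / 0.996324 = 3.784338.
Step 5: Under H0, H ~ chi^2(3); p-value = 0.285713.
Step 6: alpha = 0.05. fail to reject H0.

H = 3.7843, df = 3, p = 0.285713, fail to reject H0.


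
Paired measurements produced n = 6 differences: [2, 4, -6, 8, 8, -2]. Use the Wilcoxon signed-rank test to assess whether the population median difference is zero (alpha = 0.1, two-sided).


Step 1: Drop any zero differences (none here) and take |d_i|.
|d| = [2, 4, 6, 8, 8, 2]
Step 2: Midrank |d_i| (ties get averaged ranks).
ranks: |2|->1.5, |4|->3, |6|->4, |8|->5.5, |8|->5.5, |2|->1.5
Step 3: Attach original signs; sum ranks with positive sign and with negative sign.
W+ = 1.5 + 3 + 5.5 + 5.5 = 15.5
W- = 4 + 1.5 = 5.5
(Check: W+ + W- = 21 should equal n(n+1)/2 = 21.)
Step 4: Test statistic W = min(W+, W-) = 5.5.
Step 5: Ties in |d|, so use the tie-corrected normal approximation.
        E[W] = n(n+1)/4 = 6*7/4 = 10.5.
        Tie groups: |d|=2 (t=2), |d|=8 (t=2); sum(t^3 - t) = 12.
        Var[W] = n(n+1)(2n+1)/24 - sum(t^3-t)/48 = 546/24 - 12/48 = 22.5.
        z = (W - E[W]) / sqrt(Var[W]) = (5.5 - 10.5) / 4.7434 = -1.0541.
        Two-sided p = 2*Phi(z) = 0.291841.
Step 6: alpha = 0.1. fail to reject H0.

W+ = 15.5, W- = 5.5, W = min = 5.5, p = 0.291841, fail to reject H0.


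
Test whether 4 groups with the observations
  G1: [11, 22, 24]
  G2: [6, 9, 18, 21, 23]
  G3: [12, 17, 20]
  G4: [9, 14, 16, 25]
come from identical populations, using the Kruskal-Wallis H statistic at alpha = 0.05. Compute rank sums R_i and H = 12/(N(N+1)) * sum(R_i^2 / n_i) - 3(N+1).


Step 1: Combine all N = 15 observations and assign midranks.
sorted (value, group, rank): (6,G2,1), (9,G2,2.5), (9,G4,2.5), (11,G1,4), (12,G3,5), (14,G4,6), (16,G4,7), (17,G3,8), (18,G2,9), (20,G3,10), (21,G2,11), (22,G1,12), (23,G2,13), (24,G1,14), (25,G4,15)
Step 2: Sum ranks within each group.
R_1 = 30 (n_1 = 3)
R_2 = 36.5 (n_2 = 5)
R_3 = 23 (n_3 = 3)
R_4 = 30.5 (n_4 = 4)
Step 3: H = 12/(N(N+1)) * sum(R_i^2/n_i) - 3(N+1)
     = 12/(15*16) * (30^2/3 + 36.5^2/5 + 23^2/3 + 30.5^2/4) - 3*16
     = 0.050000 * 975.346 - 48
     = 0.767292.
Step 4: Ties present; correction factor C = 1 - 6/(15^3 - 15) = 0.998214. Corrected H = 0.767292 / 0.998214 = 0.768664.
Step 5: Under H0, H ~ chi^2(3); p-value = 0.856946.
Step 6: alpha = 0.05. fail to reject H0.

H = 0.7687, df = 3, p = 0.856946, fail to reject H0.


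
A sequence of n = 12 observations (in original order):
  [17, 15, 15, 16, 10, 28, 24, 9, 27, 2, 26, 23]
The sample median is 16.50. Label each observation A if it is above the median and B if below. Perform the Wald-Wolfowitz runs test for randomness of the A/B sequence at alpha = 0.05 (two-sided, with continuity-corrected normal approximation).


Step 1: Compute median = 16.50; label A = above, B = below.
Labels in order: ABBBBAABABAA  (n_A = 6, n_B = 6)
Step 2: Count runs R = 7.
Step 3: Under H0 (random ordering), E[R] = 2*n_A*n_B/(n_A+n_B) + 1 = 2*6*6/12 + 1 = 7.0000.
        Var[R] = 2*n_A*n_B*(2*n_A*n_B - n_A - n_B) / ((n_A+n_B)^2 * (n_A+n_B-1)) = 4320/1584 = 2.7273.
        SD[R] = 1.6514.
Step 4: R = E[R], so z = 0 with no continuity correction.
Step 5: Two-sided p-value via normal approximation = 2*(1 - Phi(|z|)) = 1.000000.
Step 6: alpha = 0.05. fail to reject H0.

R = 7, z = 0.0000, p = 1.000000, fail to reject H0.


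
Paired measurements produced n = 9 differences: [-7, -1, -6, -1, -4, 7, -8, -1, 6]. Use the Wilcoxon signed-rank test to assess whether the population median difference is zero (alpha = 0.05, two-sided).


Step 1: Drop any zero differences (none here) and take |d_i|.
|d| = [7, 1, 6, 1, 4, 7, 8, 1, 6]
Step 2: Midrank |d_i| (ties get averaged ranks).
ranks: |7|->7.5, |1|->2, |6|->5.5, |1|->2, |4|->4, |7|->7.5, |8|->9, |1|->2, |6|->5.5
Step 3: Attach original signs; sum ranks with positive sign and with negative sign.
W+ = 7.5 + 5.5 = 13
W- = 7.5 + 2 + 5.5 + 2 + 4 + 9 + 2 = 32
(Check: W+ + W- = 45 should equal n(n+1)/2 = 45.)
Step 4: Test statistic W = min(W+, W-) = 13.
Step 5: Ties in |d|, so use the tie-corrected normal approximation.
        E[W] = n(n+1)/4 = 9*10/4 = 22.5.
        Tie groups: |d|=1 (t=3), |d|=6 (t=2), |d|=7 (t=2); sum(t^3 - t) = 36.
        Var[W] = n(n+1)(2n+1)/24 - sum(t^3-t)/48 = 1710/24 - 36/48 = 70.5.
        z = (W - E[W]) / sqrt(Var[W]) = (13 - 22.5) / 8.3964 = -1.1314.
        Two-sided p = 2*Phi(z) = 0.257873.
Step 6: alpha = 0.05. fail to reject H0.

W+ = 13, W- = 32, W = min = 13, p = 0.257873, fail to reject H0.


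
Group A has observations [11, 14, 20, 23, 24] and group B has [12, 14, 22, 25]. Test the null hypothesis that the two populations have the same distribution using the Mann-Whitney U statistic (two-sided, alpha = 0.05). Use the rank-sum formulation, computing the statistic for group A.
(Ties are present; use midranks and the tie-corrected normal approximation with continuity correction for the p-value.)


Step 1: Combine and sort all 9 observations; assign midranks.
sorted (value, group): (11,X), (12,Y), (14,X), (14,Y), (20,X), (22,Y), (23,X), (24,X), (25,Y)
ranks: 11->1, 12->2, 14->3.5, 14->3.5, 20->5, 22->6, 23->7, 24->8, 25->9
Step 2: Rank sum for X: R1 = 1 + 3.5 + 5 + 7 + 8 = 24.5.
Step 3: U_X = R1 - n1(n1+1)/2 = 24.5 - 5*6/2 = 24.5 - 15 = 9.5.
       U_Y = n1*n2 - U_X = 20 - 9.5 = 10.5.
Step 4: Ties are present, so use the tie-corrected normal approximation (with continuity correction) for the p-value.
Step 5: p-value = 1.000000; compare to alpha = 0.05. fail to reject H0.

U_X = 9.5, p = 1.000000, fail to reject H0 at alpha = 0.05.


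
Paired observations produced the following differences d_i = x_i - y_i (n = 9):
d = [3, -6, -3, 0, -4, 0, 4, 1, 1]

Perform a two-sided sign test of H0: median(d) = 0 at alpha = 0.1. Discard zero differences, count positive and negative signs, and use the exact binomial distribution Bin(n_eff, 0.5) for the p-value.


Step 1: Discard zero differences. Original n = 9; n_eff = number of nonzero differences = 7.
Nonzero differences (with sign): +3, -6, -3, -4, +4, +1, +1
Step 2: Count signs: positive = 4, negative = 3.
Step 3: Under H0: P(positive) = 0.5, so the number of positives S ~ Bin(7, 0.5).
Step 4: Two-sided exact p-value = sum of Bin(7,0.5) probabilities at or below the observed probability = 1.000000.
Step 5: alpha = 0.1. fail to reject H0.

n_eff = 7, pos = 4, neg = 3, p = 1.000000, fail to reject H0.


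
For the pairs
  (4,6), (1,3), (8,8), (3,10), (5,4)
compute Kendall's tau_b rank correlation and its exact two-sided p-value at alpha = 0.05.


Step 1: Enumerate the 10 unordered pairs (i,j) with i<j and classify each by sign(x_j-x_i) * sign(y_j-y_i).
  (1,2):dx=-3,dy=-3->C; (1,3):dx=+4,dy=+2->C; (1,4):dx=-1,dy=+4->D; (1,5):dx=+1,dy=-2->D
  (2,3):dx=+7,dy=+5->C; (2,4):dx=+2,dy=+7->C; (2,5):dx=+4,dy=+1->C; (3,4):dx=-5,dy=+2->D
  (3,5):dx=-3,dy=-4->C; (4,5):dx=+2,dy=-6->D
Step 2: C = 6, D = 4, total pairs = 10.
Step 3: tau = (C - D)/(n(n-1)/2) = (6 - 4)/10 = 0.200000.
Step 4: Exact two-sided p-value (enumerate n! = 120 permutations of y under H0): p = 0.816667.
Step 5: alpha = 0.05. fail to reject H0.

tau_b = 0.2000 (C=6, D=4), p = 0.816667, fail to reject H0.


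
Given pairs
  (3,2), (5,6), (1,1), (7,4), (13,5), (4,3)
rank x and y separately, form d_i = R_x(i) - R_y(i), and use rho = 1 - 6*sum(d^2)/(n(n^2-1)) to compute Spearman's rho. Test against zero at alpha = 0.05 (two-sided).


Step 1: Rank x and y separately (midranks; no ties here).
rank(x): 3->2, 5->4, 1->1, 7->5, 13->6, 4->3
rank(y): 2->2, 6->6, 1->1, 4->4, 5->5, 3->3
Step 2: d_i = R_x(i) - R_y(i); compute d_i^2.
  (2-2)^2=0, (4-6)^2=4, (1-1)^2=0, (5-4)^2=1, (6-5)^2=1, (3-3)^2=0
sum(d^2) = 6.
Step 3: rho = 1 - 6*6 / (6*(6^2 - 1)) = 1 - 36/210 = 0.828571.
Step 4: Under H0, t = rho * sqrt((n-2)/(1-rho^2)) = 2.9598 ~ t(4).
Step 5: Two-sided p-value from the t-distribution with 4 df = 0.041563.
Step 6: alpha = 0.05. reject H0.

rho = 0.8286, p = 0.041563, reject H0 at alpha = 0.05.


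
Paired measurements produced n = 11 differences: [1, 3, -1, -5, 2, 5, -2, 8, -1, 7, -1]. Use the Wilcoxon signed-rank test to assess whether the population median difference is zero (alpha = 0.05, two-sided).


Step 1: Drop any zero differences (none here) and take |d_i|.
|d| = [1, 3, 1, 5, 2, 5, 2, 8, 1, 7, 1]
Step 2: Midrank |d_i| (ties get averaged ranks).
ranks: |1|->2.5, |3|->7, |1|->2.5, |5|->8.5, |2|->5.5, |5|->8.5, |2|->5.5, |8|->11, |1|->2.5, |7|->10, |1|->2.5
Step 3: Attach original signs; sum ranks with positive sign and with negative sign.
W+ = 2.5 + 7 + 5.5 + 8.5 + 11 + 10 = 44.5
W- = 2.5 + 8.5 + 5.5 + 2.5 + 2.5 = 21.5
(Check: W+ + W- = 66 should equal n(n+1)/2 = 66.)
Step 4: Test statistic W = min(W+, W-) = 21.5.
Step 5: Ties in |d|, so use the tie-corrected normal approximation.
        E[W] = n(n+1)/4 = 11*12/4 = 33.
        Tie groups: |d|=1 (t=4), |d|=2 (t=2), |d|=5 (t=2); sum(t^3 - t) = 72.
        Var[W] = n(n+1)(2n+1)/24 - sum(t^3-t)/48 = 3036/24 - 72/48 = 125.
        z = (W - E[W]) / sqrt(Var[W]) = (21.5 - 33) / 11.1803 = -1.0286.
        Two-sided p = 2*Phi(z) = 0.303672.
Step 6: alpha = 0.05. fail to reject H0.

W+ = 44.5, W- = 21.5, W = min = 21.5, p = 0.303672, fail to reject H0.


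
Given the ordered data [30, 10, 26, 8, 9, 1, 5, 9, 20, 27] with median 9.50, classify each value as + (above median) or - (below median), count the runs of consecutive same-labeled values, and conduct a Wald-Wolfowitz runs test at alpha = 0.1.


Step 1: Compute median = 9.50; label A = above, B = below.
Labels in order: AAABBBBBAA  (n_A = 5, n_B = 5)
Step 2: Count runs R = 3.
Step 3: Under H0 (random ordering), E[R] = 2*n_A*n_B/(n_A+n_B) + 1 = 2*5*5/10 + 1 = 6.0000.
        Var[R] = 2*n_A*n_B*(2*n_A*n_B - n_A - n_B) / ((n_A+n_B)^2 * (n_A+n_B-1)) = 2000/900 = 2.2222.
        SD[R] = 1.4907.
Step 4: Continuity-corrected z = (R + 0.5 - E[R]) / SD[R] = (3 + 0.5 - 6.0000) / 1.4907 = -1.6771.
Step 5: Two-sided p-value via normal approximation = 2*(1 - Phi(|z|)) = 0.093533.
Step 6: alpha = 0.1. reject H0.

R = 3, z = -1.6771, p = 0.093533, reject H0.


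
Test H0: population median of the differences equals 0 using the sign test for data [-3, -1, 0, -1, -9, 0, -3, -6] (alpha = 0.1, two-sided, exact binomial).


Step 1: Discard zero differences. Original n = 8; n_eff = number of nonzero differences = 6.
Nonzero differences (with sign): -3, -1, -1, -9, -3, -6
Step 2: Count signs: positive = 0, negative = 6.
Step 3: Under H0: P(positive) = 0.5, so the number of positives S ~ Bin(6, 0.5).
Step 4: Two-sided exact p-value = sum of Bin(6,0.5) probabilities at or below the observed probability = 0.031250.
Step 5: alpha = 0.1. reject H0.

n_eff = 6, pos = 0, neg = 6, p = 0.031250, reject H0.


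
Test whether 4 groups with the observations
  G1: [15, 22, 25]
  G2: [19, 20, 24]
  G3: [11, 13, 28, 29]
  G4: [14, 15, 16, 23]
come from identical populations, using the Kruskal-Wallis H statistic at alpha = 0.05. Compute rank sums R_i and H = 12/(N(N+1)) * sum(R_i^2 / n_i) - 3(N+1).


Step 1: Combine all N = 14 observations and assign midranks.
sorted (value, group, rank): (11,G3,1), (13,G3,2), (14,G4,3), (15,G1,4.5), (15,G4,4.5), (16,G4,6), (19,G2,7), (20,G2,8), (22,G1,9), (23,G4,10), (24,G2,11), (25,G1,12), (28,G3,13), (29,G3,14)
Step 2: Sum ranks within each group.
R_1 = 25.5 (n_1 = 3)
R_2 = 26 (n_2 = 3)
R_3 = 30 (n_3 = 4)
R_4 = 23.5 (n_4 = 4)
Step 3: H = 12/(N(N+1)) * sum(R_i^2/n_i) - 3(N+1)
     = 12/(14*15) * (25.5^2/3 + 26^2/3 + 30^2/4 + 23.5^2/4) - 3*15
     = 0.057143 * 805.146 - 45
     = 1.008333.
Step 4: Ties present; correction factor C = 1 - 6/(14^3 - 14) = 0.997802. Corrected H = 1.008333 / 0.997802 = 1.010554.
Step 5: Under H0, H ~ chi^2(3); p-value = 0.798698.
Step 6: alpha = 0.05. fail to reject H0.

H = 1.0106, df = 3, p = 0.798698, fail to reject H0.


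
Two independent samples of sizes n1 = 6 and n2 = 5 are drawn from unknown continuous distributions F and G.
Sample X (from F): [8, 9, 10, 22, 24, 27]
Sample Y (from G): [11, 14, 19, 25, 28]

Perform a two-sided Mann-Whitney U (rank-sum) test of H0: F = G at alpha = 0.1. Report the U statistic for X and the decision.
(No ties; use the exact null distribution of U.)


Step 1: Combine and sort all 11 observations; assign midranks.
sorted (value, group): (8,X), (9,X), (10,X), (11,Y), (14,Y), (19,Y), (22,X), (24,X), (25,Y), (27,X), (28,Y)
ranks: 8->1, 9->2, 10->3, 11->4, 14->5, 19->6, 22->7, 24->8, 25->9, 27->10, 28->11
Step 2: Rank sum for X: R1 = 1 + 2 + 3 + 7 + 8 + 10 = 31.
Step 3: U_X = R1 - n1(n1+1)/2 = 31 - 6*7/2 = 31 - 21 = 10.
       U_Y = n1*n2 - U_X = 30 - 10 = 20.
Step 4: No ties, so the exact null distribution of U (based on enumerating the C(11,6) = 462 equally likely rank assignments) gives the two-sided p-value.
Step 5: p-value = 0.428571; compare to alpha = 0.1. fail to reject H0.

U_X = 10, p = 0.428571, fail to reject H0 at alpha = 0.1.


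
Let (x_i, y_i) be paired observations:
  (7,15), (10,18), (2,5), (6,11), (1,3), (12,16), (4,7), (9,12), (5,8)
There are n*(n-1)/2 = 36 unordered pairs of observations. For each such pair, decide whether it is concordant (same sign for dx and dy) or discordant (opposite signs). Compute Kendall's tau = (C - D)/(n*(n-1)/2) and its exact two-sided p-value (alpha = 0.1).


Step 1: Enumerate the 36 unordered pairs (i,j) with i<j and classify each by sign(x_j-x_i) * sign(y_j-y_i).
  (1,2):dx=+3,dy=+3->C; (1,3):dx=-5,dy=-10->C; (1,4):dx=-1,dy=-4->C; (1,5):dx=-6,dy=-12->C
  (1,6):dx=+5,dy=+1->C; (1,7):dx=-3,dy=-8->C; (1,8):dx=+2,dy=-3->D; (1,9):dx=-2,dy=-7->C
  (2,3):dx=-8,dy=-13->C; (2,4):dx=-4,dy=-7->C; (2,5):dx=-9,dy=-15->C; (2,6):dx=+2,dy=-2->D
  (2,7):dx=-6,dy=-11->C; (2,8):dx=-1,dy=-6->C; (2,9):dx=-5,dy=-10->C; (3,4):dx=+4,dy=+6->C
  (3,5):dx=-1,dy=-2->C; (3,6):dx=+10,dy=+11->C; (3,7):dx=+2,dy=+2->C; (3,8):dx=+7,dy=+7->C
  (3,9):dx=+3,dy=+3->C; (4,5):dx=-5,dy=-8->C; (4,6):dx=+6,dy=+5->C; (4,7):dx=-2,dy=-4->C
  (4,8):dx=+3,dy=+1->C; (4,9):dx=-1,dy=-3->C; (5,6):dx=+11,dy=+13->C; (5,7):dx=+3,dy=+4->C
  (5,8):dx=+8,dy=+9->C; (5,9):dx=+4,dy=+5->C; (6,7):dx=-8,dy=-9->C; (6,8):dx=-3,dy=-4->C
  (6,9):dx=-7,dy=-8->C; (7,8):dx=+5,dy=+5->C; (7,9):dx=+1,dy=+1->C; (8,9):dx=-4,dy=-4->C
Step 2: C = 34, D = 2, total pairs = 36.
Step 3: tau = (C - D)/(n(n-1)/2) = (34 - 2)/36 = 0.888889.
Step 4: Exact two-sided p-value (enumerate n! = 362880 permutations of y under H0): p = 0.000243.
Step 5: alpha = 0.1. reject H0.

tau_b = 0.8889 (C=34, D=2), p = 0.000243, reject H0.


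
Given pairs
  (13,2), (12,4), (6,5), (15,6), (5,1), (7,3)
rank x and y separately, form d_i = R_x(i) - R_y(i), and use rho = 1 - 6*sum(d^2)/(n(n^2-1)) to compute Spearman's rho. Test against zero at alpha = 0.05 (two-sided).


Step 1: Rank x and y separately (midranks; no ties here).
rank(x): 13->5, 12->4, 6->2, 15->6, 5->1, 7->3
rank(y): 2->2, 4->4, 5->5, 6->6, 1->1, 3->3
Step 2: d_i = R_x(i) - R_y(i); compute d_i^2.
  (5-2)^2=9, (4-4)^2=0, (2-5)^2=9, (6-6)^2=0, (1-1)^2=0, (3-3)^2=0
sum(d^2) = 18.
Step 3: rho = 1 - 6*18 / (6*(6^2 - 1)) = 1 - 108/210 = 0.485714.
Step 4: Under H0, t = rho * sqrt((n-2)/(1-rho^2)) = 1.1113 ~ t(4).
Step 5: Two-sided p-value from the t-distribution with 4 df = 0.328723.
Step 6: alpha = 0.05. fail to reject H0.

rho = 0.4857, p = 0.328723, fail to reject H0 at alpha = 0.05.


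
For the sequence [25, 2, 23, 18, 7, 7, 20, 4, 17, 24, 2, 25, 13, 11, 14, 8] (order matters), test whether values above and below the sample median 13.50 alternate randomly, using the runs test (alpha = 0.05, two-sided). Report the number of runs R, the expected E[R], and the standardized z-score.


Step 1: Compute median = 13.50; label A = above, B = below.
Labels in order: ABAABBABAABABBAB  (n_A = 8, n_B = 8)
Step 2: Count runs R = 12.
Step 3: Under H0 (random ordering), E[R] = 2*n_A*n_B/(n_A+n_B) + 1 = 2*8*8/16 + 1 = 9.0000.
        Var[R] = 2*n_A*n_B*(2*n_A*n_B - n_A - n_B) / ((n_A+n_B)^2 * (n_A+n_B-1)) = 14336/3840 = 3.7333.
        SD[R] = 1.9322.
Step 4: Continuity-corrected z = (R - 0.5 - E[R]) / SD[R] = (12 - 0.5 - 9.0000) / 1.9322 = 1.2939.
Step 5: Two-sided p-value via normal approximation = 2*(1 - Phi(|z|)) = 0.195709.
Step 6: alpha = 0.05. fail to reject H0.

R = 12, z = 1.2939, p = 0.195709, fail to reject H0.


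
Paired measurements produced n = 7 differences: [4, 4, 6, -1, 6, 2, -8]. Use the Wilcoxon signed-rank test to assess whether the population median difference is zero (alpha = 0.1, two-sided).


Step 1: Drop any zero differences (none here) and take |d_i|.
|d| = [4, 4, 6, 1, 6, 2, 8]
Step 2: Midrank |d_i| (ties get averaged ranks).
ranks: |4|->3.5, |4|->3.5, |6|->5.5, |1|->1, |6|->5.5, |2|->2, |8|->7
Step 3: Attach original signs; sum ranks with positive sign and with negative sign.
W+ = 3.5 + 3.5 + 5.5 + 5.5 + 2 = 20
W- = 1 + 7 = 8
(Check: W+ + W- = 28 should equal n(n+1)/2 = 28.)
Step 4: Test statistic W = min(W+, W-) = 8.
Step 5: Ties in |d|, so use the tie-corrected normal approximation.
        E[W] = n(n+1)/4 = 7*8/4 = 14.
        Tie groups: |d|=4 (t=2), |d|=6 (t=2); sum(t^3 - t) = 12.
        Var[W] = n(n+1)(2n+1)/24 - sum(t^3-t)/48 = 840/24 - 12/48 = 34.75.
        z = (W - E[W]) / sqrt(Var[W]) = (8 - 14) / 5.8949 = -1.0178.
        Two-sided p = 2*Phi(z) = 0.308760.
Step 6: alpha = 0.1. fail to reject H0.

W+ = 20, W- = 8, W = min = 8, p = 0.308760, fail to reject H0.


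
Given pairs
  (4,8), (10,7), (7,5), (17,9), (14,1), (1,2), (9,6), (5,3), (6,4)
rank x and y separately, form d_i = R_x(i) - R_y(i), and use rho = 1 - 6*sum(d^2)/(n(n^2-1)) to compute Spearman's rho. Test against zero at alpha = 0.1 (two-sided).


Step 1: Rank x and y separately (midranks; no ties here).
rank(x): 4->2, 10->7, 7->5, 17->9, 14->8, 1->1, 9->6, 5->3, 6->4
rank(y): 8->8, 7->7, 5->5, 9->9, 1->1, 2->2, 6->6, 3->3, 4->4
Step 2: d_i = R_x(i) - R_y(i); compute d_i^2.
  (2-8)^2=36, (7-7)^2=0, (5-5)^2=0, (9-9)^2=0, (8-1)^2=49, (1-2)^2=1, (6-6)^2=0, (3-3)^2=0, (4-4)^2=0
sum(d^2) = 86.
Step 3: rho = 1 - 6*86 / (9*(9^2 - 1)) = 1 - 516/720 = 0.283333.
Step 4: Under H0, t = rho * sqrt((n-2)/(1-rho^2)) = 0.7817 ~ t(7).
Step 5: Two-sided p-value from the t-distribution with 7 df = 0.460030.
Step 6: alpha = 0.1. fail to reject H0.

rho = 0.2833, p = 0.460030, fail to reject H0 at alpha = 0.1.


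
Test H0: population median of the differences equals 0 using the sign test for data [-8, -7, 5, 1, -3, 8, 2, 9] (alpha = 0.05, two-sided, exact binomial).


Step 1: Discard zero differences. Original n = 8; n_eff = number of nonzero differences = 8.
Nonzero differences (with sign): -8, -7, +5, +1, -3, +8, +2, +9
Step 2: Count signs: positive = 5, negative = 3.
Step 3: Under H0: P(positive) = 0.5, so the number of positives S ~ Bin(8, 0.5).
Step 4: Two-sided exact p-value = sum of Bin(8,0.5) probabilities at or below the observed probability = 0.726562.
Step 5: alpha = 0.05. fail to reject H0.

n_eff = 8, pos = 5, neg = 3, p = 0.726562, fail to reject H0.


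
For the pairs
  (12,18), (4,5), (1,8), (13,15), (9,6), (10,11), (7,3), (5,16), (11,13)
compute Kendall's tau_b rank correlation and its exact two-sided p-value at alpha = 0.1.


Step 1: Enumerate the 36 unordered pairs (i,j) with i<j and classify each by sign(x_j-x_i) * sign(y_j-y_i).
  (1,2):dx=-8,dy=-13->C; (1,3):dx=-11,dy=-10->C; (1,4):dx=+1,dy=-3->D; (1,5):dx=-3,dy=-12->C
  (1,6):dx=-2,dy=-7->C; (1,7):dx=-5,dy=-15->C; (1,8):dx=-7,dy=-2->C; (1,9):dx=-1,dy=-5->C
  (2,3):dx=-3,dy=+3->D; (2,4):dx=+9,dy=+10->C; (2,5):dx=+5,dy=+1->C; (2,6):dx=+6,dy=+6->C
  (2,7):dx=+3,dy=-2->D; (2,8):dx=+1,dy=+11->C; (2,9):dx=+7,dy=+8->C; (3,4):dx=+12,dy=+7->C
  (3,5):dx=+8,dy=-2->D; (3,6):dx=+9,dy=+3->C; (3,7):dx=+6,dy=-5->D; (3,8):dx=+4,dy=+8->C
  (3,9):dx=+10,dy=+5->C; (4,5):dx=-4,dy=-9->C; (4,6):dx=-3,dy=-4->C; (4,7):dx=-6,dy=-12->C
  (4,8):dx=-8,dy=+1->D; (4,9):dx=-2,dy=-2->C; (5,6):dx=+1,dy=+5->C; (5,7):dx=-2,dy=-3->C
  (5,8):dx=-4,dy=+10->D; (5,9):dx=+2,dy=+7->C; (6,7):dx=-3,dy=-8->C; (6,8):dx=-5,dy=+5->D
  (6,9):dx=+1,dy=+2->C; (7,8):dx=-2,dy=+13->D; (7,9):dx=+4,dy=+10->C; (8,9):dx=+6,dy=-3->D
Step 2: C = 26, D = 10, total pairs = 36.
Step 3: tau = (C - D)/(n(n-1)/2) = (26 - 10)/36 = 0.444444.
Step 4: Exact two-sided p-value (enumerate n! = 362880 permutations of y under H0): p = 0.119439.
Step 5: alpha = 0.1. fail to reject H0.

tau_b = 0.4444 (C=26, D=10), p = 0.119439, fail to reject H0.


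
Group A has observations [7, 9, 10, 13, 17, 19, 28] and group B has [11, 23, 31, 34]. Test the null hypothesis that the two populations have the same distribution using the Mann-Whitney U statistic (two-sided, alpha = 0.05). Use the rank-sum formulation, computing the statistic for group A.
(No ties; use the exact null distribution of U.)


Step 1: Combine and sort all 11 observations; assign midranks.
sorted (value, group): (7,X), (9,X), (10,X), (11,Y), (13,X), (17,X), (19,X), (23,Y), (28,X), (31,Y), (34,Y)
ranks: 7->1, 9->2, 10->3, 11->4, 13->5, 17->6, 19->7, 23->8, 28->9, 31->10, 34->11
Step 2: Rank sum for X: R1 = 1 + 2 + 3 + 5 + 6 + 7 + 9 = 33.
Step 3: U_X = R1 - n1(n1+1)/2 = 33 - 7*8/2 = 33 - 28 = 5.
       U_Y = n1*n2 - U_X = 28 - 5 = 23.
Step 4: No ties, so the exact null distribution of U (based on enumerating the C(11,7) = 330 equally likely rank assignments) gives the two-sided p-value.
Step 5: p-value = 0.109091; compare to alpha = 0.05. fail to reject H0.

U_X = 5, p = 0.109091, fail to reject H0 at alpha = 0.05.


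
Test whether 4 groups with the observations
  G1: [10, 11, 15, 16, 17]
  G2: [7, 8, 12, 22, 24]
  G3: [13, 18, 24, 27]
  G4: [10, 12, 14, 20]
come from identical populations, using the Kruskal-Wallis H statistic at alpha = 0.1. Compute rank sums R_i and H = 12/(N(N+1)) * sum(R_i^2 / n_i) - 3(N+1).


Step 1: Combine all N = 18 observations and assign midranks.
sorted (value, group, rank): (7,G2,1), (8,G2,2), (10,G1,3.5), (10,G4,3.5), (11,G1,5), (12,G2,6.5), (12,G4,6.5), (13,G3,8), (14,G4,9), (15,G1,10), (16,G1,11), (17,G1,12), (18,G3,13), (20,G4,14), (22,G2,15), (24,G2,16.5), (24,G3,16.5), (27,G3,18)
Step 2: Sum ranks within each group.
R_1 = 41.5 (n_1 = 5)
R_2 = 41 (n_2 = 5)
R_3 = 55.5 (n_3 = 4)
R_4 = 33 (n_4 = 4)
Step 3: H = 12/(N(N+1)) * sum(R_i^2/n_i) - 3(N+1)
     = 12/(18*19) * (41.5^2/5 + 41^2/5 + 55.5^2/4 + 33^2/4) - 3*19
     = 0.035088 * 1722.96 - 57
     = 3.454825.
Step 4: Ties present; correction factor C = 1 - 18/(18^3 - 18) = 0.996904. Corrected H = 3.454825 / 0.996904 = 3.465554.
Step 5: Under H0, H ~ chi^2(3); p-value = 0.325257.
Step 6: alpha = 0.1. fail to reject H0.

H = 3.4656, df = 3, p = 0.325257, fail to reject H0.


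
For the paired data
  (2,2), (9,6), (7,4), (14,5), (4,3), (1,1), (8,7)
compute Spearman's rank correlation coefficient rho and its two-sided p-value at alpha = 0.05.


Step 1: Rank x and y separately (midranks; no ties here).
rank(x): 2->2, 9->6, 7->4, 14->7, 4->3, 1->1, 8->5
rank(y): 2->2, 6->6, 4->4, 5->5, 3->3, 1->1, 7->7
Step 2: d_i = R_x(i) - R_y(i); compute d_i^2.
  (2-2)^2=0, (6-6)^2=0, (4-4)^2=0, (7-5)^2=4, (3-3)^2=0, (1-1)^2=0, (5-7)^2=4
sum(d^2) = 8.
Step 3: rho = 1 - 6*8 / (7*(7^2 - 1)) = 1 - 48/336 = 0.857143.
Step 4: Under H0, t = rho * sqrt((n-2)/(1-rho^2)) = 3.7210 ~ t(5).
Step 5: Two-sided p-value from the t-distribution with 5 df = 0.013697.
Step 6: alpha = 0.05. reject H0.

rho = 0.8571, p = 0.013697, reject H0 at alpha = 0.05.


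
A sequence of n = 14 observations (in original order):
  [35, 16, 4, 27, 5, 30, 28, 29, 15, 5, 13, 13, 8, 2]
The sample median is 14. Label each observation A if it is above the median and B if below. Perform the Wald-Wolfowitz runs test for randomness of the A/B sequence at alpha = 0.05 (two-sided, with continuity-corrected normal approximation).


Step 1: Compute median = 14; label A = above, B = below.
Labels in order: AABABAAAABBBBB  (n_A = 7, n_B = 7)
Step 2: Count runs R = 6.
Step 3: Under H0 (random ordering), E[R] = 2*n_A*n_B/(n_A+n_B) + 1 = 2*7*7/14 + 1 = 8.0000.
        Var[R] = 2*n_A*n_B*(2*n_A*n_B - n_A - n_B) / ((n_A+n_B)^2 * (n_A+n_B-1)) = 8232/2548 = 3.2308.
        SD[R] = 1.7974.
Step 4: Continuity-corrected z = (R + 0.5 - E[R]) / SD[R] = (6 + 0.5 - 8.0000) / 1.7974 = -0.8345.
Step 5: Two-sided p-value via normal approximation = 2*(1 - Phi(|z|)) = 0.403986.
Step 6: alpha = 0.05. fail to reject H0.

R = 6, z = -0.8345, p = 0.403986, fail to reject H0.


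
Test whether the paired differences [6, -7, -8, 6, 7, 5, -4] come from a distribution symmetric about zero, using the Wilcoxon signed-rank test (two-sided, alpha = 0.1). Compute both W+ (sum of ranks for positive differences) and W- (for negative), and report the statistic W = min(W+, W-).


Step 1: Drop any zero differences (none here) and take |d_i|.
|d| = [6, 7, 8, 6, 7, 5, 4]
Step 2: Midrank |d_i| (ties get averaged ranks).
ranks: |6|->3.5, |7|->5.5, |8|->7, |6|->3.5, |7|->5.5, |5|->2, |4|->1
Step 3: Attach original signs; sum ranks with positive sign and with negative sign.
W+ = 3.5 + 3.5 + 5.5 + 2 = 14.5
W- = 5.5 + 7 + 1 = 13.5
(Check: W+ + W- = 28 should equal n(n+1)/2 = 28.)
Step 4: Test statistic W = min(W+, W-) = 13.5.
Step 5: Ties in |d|, so use the tie-corrected normal approximation.
        E[W] = n(n+1)/4 = 7*8/4 = 14.
        Tie groups: |d|=6 (t=2), |d|=7 (t=2); sum(t^3 - t) = 12.
        Var[W] = n(n+1)(2n+1)/24 - sum(t^3-t)/48 = 840/24 - 12/48 = 34.75.
        z = (W - E[W]) / sqrt(Var[W]) = (13.5 - 14) / 5.8949 = -0.0848.
        Two-sided p = 2*Phi(z) = 0.932405.
Step 6: alpha = 0.1. fail to reject H0.

W+ = 14.5, W- = 13.5, W = min = 13.5, p = 0.932405, fail to reject H0.


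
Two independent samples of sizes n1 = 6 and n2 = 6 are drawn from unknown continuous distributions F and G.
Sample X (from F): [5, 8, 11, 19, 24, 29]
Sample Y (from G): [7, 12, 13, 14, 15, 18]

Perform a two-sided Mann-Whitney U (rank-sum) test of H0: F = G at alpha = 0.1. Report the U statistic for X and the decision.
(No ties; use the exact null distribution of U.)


Step 1: Combine and sort all 12 observations; assign midranks.
sorted (value, group): (5,X), (7,Y), (8,X), (11,X), (12,Y), (13,Y), (14,Y), (15,Y), (18,Y), (19,X), (24,X), (29,X)
ranks: 5->1, 7->2, 8->3, 11->4, 12->5, 13->6, 14->7, 15->8, 18->9, 19->10, 24->11, 29->12
Step 2: Rank sum for X: R1 = 1 + 3 + 4 + 10 + 11 + 12 = 41.
Step 3: U_X = R1 - n1(n1+1)/2 = 41 - 6*7/2 = 41 - 21 = 20.
       U_Y = n1*n2 - U_X = 36 - 20 = 16.
Step 4: No ties, so the exact null distribution of U (based on enumerating the C(12,6) = 924 equally likely rank assignments) gives the two-sided p-value.
Step 5: p-value = 0.818182; compare to alpha = 0.1. fail to reject H0.

U_X = 20, p = 0.818182, fail to reject H0 at alpha = 0.1.


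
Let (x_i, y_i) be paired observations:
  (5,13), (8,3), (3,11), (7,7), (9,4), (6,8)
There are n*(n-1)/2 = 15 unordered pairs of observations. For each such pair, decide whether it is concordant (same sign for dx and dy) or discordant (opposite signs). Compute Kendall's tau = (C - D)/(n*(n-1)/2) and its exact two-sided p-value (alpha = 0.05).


Step 1: Enumerate the 15 unordered pairs (i,j) with i<j and classify each by sign(x_j-x_i) * sign(y_j-y_i).
  (1,2):dx=+3,dy=-10->D; (1,3):dx=-2,dy=-2->C; (1,4):dx=+2,dy=-6->D; (1,5):dx=+4,dy=-9->D
  (1,6):dx=+1,dy=-5->D; (2,3):dx=-5,dy=+8->D; (2,4):dx=-1,dy=+4->D; (2,5):dx=+1,dy=+1->C
  (2,6):dx=-2,dy=+5->D; (3,4):dx=+4,dy=-4->D; (3,5):dx=+6,dy=-7->D; (3,6):dx=+3,dy=-3->D
  (4,5):dx=+2,dy=-3->D; (4,6):dx=-1,dy=+1->D; (5,6):dx=-3,dy=+4->D
Step 2: C = 2, D = 13, total pairs = 15.
Step 3: tau = (C - D)/(n(n-1)/2) = (2 - 13)/15 = -0.733333.
Step 4: Exact two-sided p-value (enumerate n! = 720 permutations of y under H0): p = 0.055556.
Step 5: alpha = 0.05. fail to reject H0.

tau_b = -0.7333 (C=2, D=13), p = 0.055556, fail to reject H0.


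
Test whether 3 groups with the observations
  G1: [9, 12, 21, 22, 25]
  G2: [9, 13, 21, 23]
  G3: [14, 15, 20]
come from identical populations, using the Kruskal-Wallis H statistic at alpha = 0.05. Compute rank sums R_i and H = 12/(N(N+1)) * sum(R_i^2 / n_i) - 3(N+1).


Step 1: Combine all N = 12 observations and assign midranks.
sorted (value, group, rank): (9,G1,1.5), (9,G2,1.5), (12,G1,3), (13,G2,4), (14,G3,5), (15,G3,6), (20,G3,7), (21,G1,8.5), (21,G2,8.5), (22,G1,10), (23,G2,11), (25,G1,12)
Step 2: Sum ranks within each group.
R_1 = 35 (n_1 = 5)
R_2 = 25 (n_2 = 4)
R_3 = 18 (n_3 = 3)
Step 3: H = 12/(N(N+1)) * sum(R_i^2/n_i) - 3(N+1)
     = 12/(12*13) * (35^2/5 + 25^2/4 + 18^2/3) - 3*13
     = 0.076923 * 509.25 - 39
     = 0.173077.
Step 4: Ties present; correction factor C = 1 - 12/(12^3 - 12) = 0.993007. Corrected H = 0.173077 / 0.993007 = 0.174296.
Step 5: Under H0, H ~ chi^2(2); p-value = 0.916542.
Step 6: alpha = 0.05. fail to reject H0.

H = 0.1743, df = 2, p = 0.916542, fail to reject H0.


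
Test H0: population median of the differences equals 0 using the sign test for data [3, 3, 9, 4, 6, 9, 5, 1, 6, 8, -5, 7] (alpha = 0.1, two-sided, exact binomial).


Step 1: Discard zero differences. Original n = 12; n_eff = number of nonzero differences = 12.
Nonzero differences (with sign): +3, +3, +9, +4, +6, +9, +5, +1, +6, +8, -5, +7
Step 2: Count signs: positive = 11, negative = 1.
Step 3: Under H0: P(positive) = 0.5, so the number of positives S ~ Bin(12, 0.5).
Step 4: Two-sided exact p-value = sum of Bin(12,0.5) probabilities at or below the observed probability = 0.006348.
Step 5: alpha = 0.1. reject H0.

n_eff = 12, pos = 11, neg = 1, p = 0.006348, reject H0.


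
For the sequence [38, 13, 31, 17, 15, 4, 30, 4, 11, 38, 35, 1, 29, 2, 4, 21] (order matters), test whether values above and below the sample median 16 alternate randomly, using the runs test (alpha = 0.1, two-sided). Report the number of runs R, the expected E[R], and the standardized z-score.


Step 1: Compute median = 16; label A = above, B = below.
Labels in order: ABAABBABBAABABBA  (n_A = 8, n_B = 8)
Step 2: Count runs R = 11.
Step 3: Under H0 (random ordering), E[R] = 2*n_A*n_B/(n_A+n_B) + 1 = 2*8*8/16 + 1 = 9.0000.
        Var[R] = 2*n_A*n_B*(2*n_A*n_B - n_A - n_B) / ((n_A+n_B)^2 * (n_A+n_B-1)) = 14336/3840 = 3.7333.
        SD[R] = 1.9322.
Step 4: Continuity-corrected z = (R - 0.5 - E[R]) / SD[R] = (11 - 0.5 - 9.0000) / 1.9322 = 0.7763.
Step 5: Two-sided p-value via normal approximation = 2*(1 - Phi(|z|)) = 0.437558.
Step 6: alpha = 0.1. fail to reject H0.

R = 11, z = 0.7763, p = 0.437558, fail to reject H0.


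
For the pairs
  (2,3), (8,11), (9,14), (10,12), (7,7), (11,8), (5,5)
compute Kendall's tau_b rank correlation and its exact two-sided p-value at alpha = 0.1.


Step 1: Enumerate the 21 unordered pairs (i,j) with i<j and classify each by sign(x_j-x_i) * sign(y_j-y_i).
  (1,2):dx=+6,dy=+8->C; (1,3):dx=+7,dy=+11->C; (1,4):dx=+8,dy=+9->C; (1,5):dx=+5,dy=+4->C
  (1,6):dx=+9,dy=+5->C; (1,7):dx=+3,dy=+2->C; (2,3):dx=+1,dy=+3->C; (2,4):dx=+2,dy=+1->C
  (2,5):dx=-1,dy=-4->C; (2,6):dx=+3,dy=-3->D; (2,7):dx=-3,dy=-6->C; (3,4):dx=+1,dy=-2->D
  (3,5):dx=-2,dy=-7->C; (3,6):dx=+2,dy=-6->D; (3,7):dx=-4,dy=-9->C; (4,5):dx=-3,dy=-5->C
  (4,6):dx=+1,dy=-4->D; (4,7):dx=-5,dy=-7->C; (5,6):dx=+4,dy=+1->C; (5,7):dx=-2,dy=-2->C
  (6,7):dx=-6,dy=-3->C
Step 2: C = 17, D = 4, total pairs = 21.
Step 3: tau = (C - D)/(n(n-1)/2) = (17 - 4)/21 = 0.619048.
Step 4: Exact two-sided p-value (enumerate n! = 5040 permutations of y under H0): p = 0.069048.
Step 5: alpha = 0.1. reject H0.

tau_b = 0.6190 (C=17, D=4), p = 0.069048, reject H0.


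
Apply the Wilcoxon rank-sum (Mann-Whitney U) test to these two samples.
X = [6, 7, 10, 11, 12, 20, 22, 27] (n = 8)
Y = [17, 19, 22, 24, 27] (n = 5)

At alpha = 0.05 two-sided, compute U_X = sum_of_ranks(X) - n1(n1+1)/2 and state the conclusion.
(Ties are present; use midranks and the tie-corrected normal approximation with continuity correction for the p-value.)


Step 1: Combine and sort all 13 observations; assign midranks.
sorted (value, group): (6,X), (7,X), (10,X), (11,X), (12,X), (17,Y), (19,Y), (20,X), (22,X), (22,Y), (24,Y), (27,X), (27,Y)
ranks: 6->1, 7->2, 10->3, 11->4, 12->5, 17->6, 19->7, 20->8, 22->9.5, 22->9.5, 24->11, 27->12.5, 27->12.5
Step 2: Rank sum for X: R1 = 1 + 2 + 3 + 4 + 5 + 8 + 9.5 + 12.5 = 45.
Step 3: U_X = R1 - n1(n1+1)/2 = 45 - 8*9/2 = 45 - 36 = 9.
       U_Y = n1*n2 - U_X = 40 - 9 = 31.
Step 4: Ties are present, so use the tie-corrected normal approximation (with continuity correction) for the p-value.
Step 5: p-value = 0.123248; compare to alpha = 0.05. fail to reject H0.

U_X = 9, p = 0.123248, fail to reject H0 at alpha = 0.05.


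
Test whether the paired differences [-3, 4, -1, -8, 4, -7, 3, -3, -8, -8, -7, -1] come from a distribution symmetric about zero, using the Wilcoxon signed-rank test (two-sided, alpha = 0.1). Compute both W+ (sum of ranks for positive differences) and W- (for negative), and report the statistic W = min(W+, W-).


Step 1: Drop any zero differences (none here) and take |d_i|.
|d| = [3, 4, 1, 8, 4, 7, 3, 3, 8, 8, 7, 1]
Step 2: Midrank |d_i| (ties get averaged ranks).
ranks: |3|->4, |4|->6.5, |1|->1.5, |8|->11, |4|->6.5, |7|->8.5, |3|->4, |3|->4, |8|->11, |8|->11, |7|->8.5, |1|->1.5
Step 3: Attach original signs; sum ranks with positive sign and with negative sign.
W+ = 6.5 + 6.5 + 4 = 17
W- = 4 + 1.5 + 11 + 8.5 + 4 + 11 + 11 + 8.5 + 1.5 = 61
(Check: W+ + W- = 78 should equal n(n+1)/2 = 78.)
Step 4: Test statistic W = min(W+, W-) = 17.
Step 5: Ties in |d|, so use the tie-corrected normal approximation.
        E[W] = n(n+1)/4 = 12*13/4 = 39.
        Tie groups: |d|=1 (t=2), |d|=3 (t=3), |d|=4 (t=2), |d|=7 (t=2), |d|=8 (t=3); sum(t^3 - t) = 66.
        Var[W] = n(n+1)(2n+1)/24 - sum(t^3-t)/48 = 3900/24 - 66/48 = 161.125.
        z = (W - E[W]) / sqrt(Var[W]) = (17 - 39) / 12.6935 = -1.7332.
        Two-sided p = 2*Phi(z) = 0.083065.
Step 6: alpha = 0.1. reject H0.

W+ = 17, W- = 61, W = min = 17, p = 0.083065, reject H0.


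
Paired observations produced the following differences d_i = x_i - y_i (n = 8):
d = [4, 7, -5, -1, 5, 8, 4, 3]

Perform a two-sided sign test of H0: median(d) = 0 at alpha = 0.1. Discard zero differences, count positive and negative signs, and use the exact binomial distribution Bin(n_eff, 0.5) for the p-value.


Step 1: Discard zero differences. Original n = 8; n_eff = number of nonzero differences = 8.
Nonzero differences (with sign): +4, +7, -5, -1, +5, +8, +4, +3
Step 2: Count signs: positive = 6, negative = 2.
Step 3: Under H0: P(positive) = 0.5, so the number of positives S ~ Bin(8, 0.5).
Step 4: Two-sided exact p-value = sum of Bin(8,0.5) probabilities at or below the observed probability = 0.289062.
Step 5: alpha = 0.1. fail to reject H0.

n_eff = 8, pos = 6, neg = 2, p = 0.289062, fail to reject H0.


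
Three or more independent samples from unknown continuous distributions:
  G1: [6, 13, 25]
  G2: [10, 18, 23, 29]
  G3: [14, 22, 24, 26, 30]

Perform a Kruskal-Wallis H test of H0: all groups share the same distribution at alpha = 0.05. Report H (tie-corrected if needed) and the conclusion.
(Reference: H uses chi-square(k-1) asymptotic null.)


Step 1: Combine all N = 12 observations and assign midranks.
sorted (value, group, rank): (6,G1,1), (10,G2,2), (13,G1,3), (14,G3,4), (18,G2,5), (22,G3,6), (23,G2,7), (24,G3,8), (25,G1,9), (26,G3,10), (29,G2,11), (30,G3,12)
Step 2: Sum ranks within each group.
R_1 = 13 (n_1 = 3)
R_2 = 25 (n_2 = 4)
R_3 = 40 (n_3 = 5)
Step 3: H = 12/(N(N+1)) * sum(R_i^2/n_i) - 3(N+1)
     = 12/(12*13) * (13^2/3 + 25^2/4 + 40^2/5) - 3*13
     = 0.076923 * 532.583 - 39
     = 1.967949.
Step 4: No ties, so H is used without correction.
Step 5: Under H0, H ~ chi^2(2); p-value = 0.373822.
Step 6: alpha = 0.05. fail to reject H0.

H = 1.9679, df = 2, p = 0.373822, fail to reject H0.
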